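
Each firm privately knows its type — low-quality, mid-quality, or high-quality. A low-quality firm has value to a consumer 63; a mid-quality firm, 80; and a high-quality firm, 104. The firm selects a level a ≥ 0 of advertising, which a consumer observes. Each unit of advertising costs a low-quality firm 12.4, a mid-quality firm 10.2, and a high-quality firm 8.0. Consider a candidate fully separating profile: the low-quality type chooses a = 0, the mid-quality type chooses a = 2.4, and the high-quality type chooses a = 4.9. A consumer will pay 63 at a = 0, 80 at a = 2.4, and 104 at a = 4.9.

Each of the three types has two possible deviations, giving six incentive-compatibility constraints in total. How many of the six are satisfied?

5

Low-quality (own payoff 63): to a=2.4 gives 80 − 12.4×2.4 = 50.24 → no gain ✓; to a=4.9 gives 104 − 12.4×4.9 = 43.24 → no gain ✓.
Mid-quality (own payoff 80 − 10.2×2.4 = 55.52): to a=0 gives 63 → profitable ✗; to a=4.9 gives 104 − 10.2×4.9 = 54.02 → no gain ✓.
High-quality (own payoff 104 − 8.0×4.9 = 64.8): to a=0 gives 63 → no gain ✓; to a=2.4 gives 80 − 8.0×2.4 = 60.8 → no gain ✓.
5 of the 6 constraints hold; not an equilibrium.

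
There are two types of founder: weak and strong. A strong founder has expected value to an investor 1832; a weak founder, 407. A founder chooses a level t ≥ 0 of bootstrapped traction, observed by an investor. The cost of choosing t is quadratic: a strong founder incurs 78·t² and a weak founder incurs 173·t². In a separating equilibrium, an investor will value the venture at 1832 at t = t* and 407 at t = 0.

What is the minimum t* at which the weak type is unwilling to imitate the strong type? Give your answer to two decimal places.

The weak type at t = 0 receives 407; imitating at t* yields 1832 − 173·t*².
Indifference: 407 = 1832 − 173·t*², so t*² = (1832 − 407) / 173 ≈ 8.2370.
t* = √8.2370 ≈ 2.87.

2.87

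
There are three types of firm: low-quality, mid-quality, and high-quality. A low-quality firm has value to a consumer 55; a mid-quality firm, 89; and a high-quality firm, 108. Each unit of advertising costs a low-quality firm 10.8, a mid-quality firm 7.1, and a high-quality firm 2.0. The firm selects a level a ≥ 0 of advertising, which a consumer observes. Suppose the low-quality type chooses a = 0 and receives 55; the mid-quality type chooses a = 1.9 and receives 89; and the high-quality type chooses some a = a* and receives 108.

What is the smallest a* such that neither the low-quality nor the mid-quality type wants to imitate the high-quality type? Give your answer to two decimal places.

4.91

Low-quality type (on-path payoff 55) won't mimic when 55 ≥ 108 − 10.8·a*, i.e. a* ≥ 4.91.
Mid-quality type (on-path payoff 89 − 7.1×1.9 = 75.51) won't mimic when 75.51 ≥ 108 − 7.1·a*, i.e. a* ≥ 4.58.
Both must hold, so a* = max(4.91, 4.58) = 4.91. The low-quality type's constraint binds.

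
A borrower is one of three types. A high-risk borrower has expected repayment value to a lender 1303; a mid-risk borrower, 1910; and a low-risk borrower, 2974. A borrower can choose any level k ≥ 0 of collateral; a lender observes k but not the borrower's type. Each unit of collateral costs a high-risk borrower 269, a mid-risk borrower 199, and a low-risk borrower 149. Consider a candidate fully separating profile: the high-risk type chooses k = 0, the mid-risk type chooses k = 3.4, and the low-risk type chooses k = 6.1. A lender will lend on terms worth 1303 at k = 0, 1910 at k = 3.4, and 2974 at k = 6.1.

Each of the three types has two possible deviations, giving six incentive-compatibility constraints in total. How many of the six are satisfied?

Low-risk (own payoff 2974 − 149×6.1 = 2065.1): to k=0 gives 1303 → no gain ✓; to k=3.4 gives 1910 − 149×3.4 = 1403.4 → no gain ✓.
High-risk (own payoff 1303): to k=3.4 gives 1910 − 269×3.4 = 995.4 → no gain ✓; to k=6.1 gives 2974 − 269×6.1 = 1333.1 → profitable ✗.
Mid-risk (own payoff 1910 − 199×3.4 = 1233.4): to k=0 gives 1303 → profitable ✗; to k=6.1 gives 2974 − 199×6.1 = 1760.1 → profitable ✗.
3 of the 6 constraints hold; not an equilibrium.

3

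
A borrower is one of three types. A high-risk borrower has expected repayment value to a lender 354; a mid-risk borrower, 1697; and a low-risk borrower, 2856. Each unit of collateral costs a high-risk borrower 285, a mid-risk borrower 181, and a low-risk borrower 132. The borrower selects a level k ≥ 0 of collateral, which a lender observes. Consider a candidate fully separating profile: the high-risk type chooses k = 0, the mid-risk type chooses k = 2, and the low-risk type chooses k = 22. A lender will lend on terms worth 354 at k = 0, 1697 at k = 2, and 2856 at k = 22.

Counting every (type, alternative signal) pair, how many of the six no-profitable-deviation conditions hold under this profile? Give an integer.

3

High-risk (own payoff 354): to k=2 gives 1697 − 285×2 = 1127 → profitable ✗; to k=22 gives 2856 − 285×22 = -3414 → no gain ✓.
Low-risk (own payoff 2856 − 132×22 = -48): to k=0 gives 354 → profitable ✗; to k=2 gives 1697 − 132×2 = 1433 → profitable ✗.
Mid-risk (own payoff 1697 − 181×2 = 1335): to k=0 gives 354 → no gain ✓; to k=22 gives 2856 − 181×22 = -1126 → no gain ✓.
3 of the 6 constraints hold; not an equilibrium.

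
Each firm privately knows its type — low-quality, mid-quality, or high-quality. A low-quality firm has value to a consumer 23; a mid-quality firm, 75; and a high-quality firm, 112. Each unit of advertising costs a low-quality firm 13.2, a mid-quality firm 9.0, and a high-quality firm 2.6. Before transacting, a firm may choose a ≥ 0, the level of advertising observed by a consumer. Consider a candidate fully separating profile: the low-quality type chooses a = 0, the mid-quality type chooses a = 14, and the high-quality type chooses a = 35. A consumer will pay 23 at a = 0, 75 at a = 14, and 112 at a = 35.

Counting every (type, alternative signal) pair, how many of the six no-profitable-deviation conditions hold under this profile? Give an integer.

3

High-quality (own payoff 112 − 2.6×35 = 21): to a=0 gives 23 → profitable ✗; to a=14 gives 75 − 2.6×14 = 38.6 → profitable ✗.
Low-quality (own payoff 23): to a=14 gives 75 − 13.2×14 = -109.8 → no gain ✓; to a=35 gives 112 − 13.2×35 = -350 → no gain ✓.
Mid-quality (own payoff 75 − 9.0×14 = -51): to a=0 gives 23 → profitable ✗; to a=35 gives 112 − 9.0×35 = -203 → no gain ✓.
3 of the 6 constraints hold; not an equilibrium.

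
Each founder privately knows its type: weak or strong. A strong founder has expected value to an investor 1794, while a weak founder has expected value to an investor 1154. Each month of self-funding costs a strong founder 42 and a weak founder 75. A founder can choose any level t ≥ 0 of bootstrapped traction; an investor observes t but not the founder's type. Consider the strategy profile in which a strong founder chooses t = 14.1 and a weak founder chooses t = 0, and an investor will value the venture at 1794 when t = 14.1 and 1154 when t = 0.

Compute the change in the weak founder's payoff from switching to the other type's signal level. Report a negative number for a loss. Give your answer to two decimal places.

Playing t = 0 the weak founder receives 1154.
Deviating to t = 14.1 brings payment 1794 at cost 75 × 14.1 = 1057.5, netting 736.5.
Gain from deviating: 736.5 − 1154 = -417.50.
The gain is negative, so the weak type's incentive-compatibility constraint is satisfied.

-417.50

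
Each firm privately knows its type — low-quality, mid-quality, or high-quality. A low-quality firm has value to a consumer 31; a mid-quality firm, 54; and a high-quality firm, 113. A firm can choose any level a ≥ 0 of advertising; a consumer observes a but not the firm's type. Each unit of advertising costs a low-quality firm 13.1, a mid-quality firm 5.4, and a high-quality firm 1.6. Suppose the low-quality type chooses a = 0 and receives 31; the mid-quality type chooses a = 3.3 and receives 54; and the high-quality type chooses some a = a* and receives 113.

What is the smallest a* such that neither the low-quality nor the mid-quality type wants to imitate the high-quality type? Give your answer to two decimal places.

14.23

Mid-quality type (on-path payoff 54 − 5.4×3.3 = 36.18) won't mimic when 36.18 ≥ 113 − 5.4·a*, i.e. a* ≥ 14.23.
Low-quality type (on-path payoff 31) won't mimic when 31 ≥ 113 − 13.1·a*, i.e. a* ≥ 6.26.
Both must hold, so a* = max(6.26, 14.23) = 14.23. The mid-quality type's constraint binds.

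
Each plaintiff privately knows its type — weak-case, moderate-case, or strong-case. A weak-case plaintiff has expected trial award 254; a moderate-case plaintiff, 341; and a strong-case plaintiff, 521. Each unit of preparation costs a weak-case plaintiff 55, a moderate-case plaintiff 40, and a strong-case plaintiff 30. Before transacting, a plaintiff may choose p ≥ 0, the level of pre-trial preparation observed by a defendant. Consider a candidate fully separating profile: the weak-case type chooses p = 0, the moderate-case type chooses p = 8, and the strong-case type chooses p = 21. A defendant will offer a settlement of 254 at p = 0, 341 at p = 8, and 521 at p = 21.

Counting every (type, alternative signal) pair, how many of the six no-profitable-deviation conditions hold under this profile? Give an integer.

Strong-case (own payoff 521 − 30×21 = -109): to p=0 gives 254 → profitable ✗; to p=8 gives 341 − 30×8 = 101 → profitable ✗.
Moderate-case (own payoff 341 − 40×8 = 21): to p=0 gives 254 → profitable ✗; to p=21 gives 521 − 40×21 = -319 → no gain ✓.
Weak-case (own payoff 254): to p=8 gives 341 − 55×8 = -99 → no gain ✓; to p=21 gives 521 − 55×21 = -634 → no gain ✓.
3 of the 6 constraints hold; not an equilibrium.

3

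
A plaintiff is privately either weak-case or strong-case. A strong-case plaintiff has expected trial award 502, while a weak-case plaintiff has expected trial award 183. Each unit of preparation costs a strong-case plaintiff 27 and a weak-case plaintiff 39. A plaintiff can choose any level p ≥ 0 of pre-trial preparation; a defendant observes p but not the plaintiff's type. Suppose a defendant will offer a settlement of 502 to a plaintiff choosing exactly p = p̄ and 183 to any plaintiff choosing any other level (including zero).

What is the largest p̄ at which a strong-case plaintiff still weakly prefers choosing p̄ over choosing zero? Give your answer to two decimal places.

Choosing p̄ yields the strong-case type 502 − 27·p̄; choosing zero yields 183.
The strong-case type is indifferent at 502 − 27·p̄ = 183, i.e. p̄ = (502 − 183) / 27 ≈ 11.81.
For any p̄ above 11.81 the strong-case type would rather pool at zero, so separation collapses.

11.81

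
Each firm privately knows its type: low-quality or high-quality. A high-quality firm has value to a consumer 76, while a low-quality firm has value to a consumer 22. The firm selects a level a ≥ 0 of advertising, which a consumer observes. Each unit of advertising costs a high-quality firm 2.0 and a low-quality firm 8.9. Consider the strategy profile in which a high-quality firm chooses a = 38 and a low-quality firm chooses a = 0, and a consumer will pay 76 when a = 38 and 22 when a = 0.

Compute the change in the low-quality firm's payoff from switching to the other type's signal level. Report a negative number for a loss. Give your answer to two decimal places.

-284.20

Playing a = 0 the low-quality firm receives 22.
Deviating to a = 38 brings payment 76 at cost 8.9 × 38 = 338.2, netting -262.2.
Gain from deviating: -262.2 − 22 = -284.20.
The gain is negative, so the low-quality type's incentive-compatibility constraint is satisfied.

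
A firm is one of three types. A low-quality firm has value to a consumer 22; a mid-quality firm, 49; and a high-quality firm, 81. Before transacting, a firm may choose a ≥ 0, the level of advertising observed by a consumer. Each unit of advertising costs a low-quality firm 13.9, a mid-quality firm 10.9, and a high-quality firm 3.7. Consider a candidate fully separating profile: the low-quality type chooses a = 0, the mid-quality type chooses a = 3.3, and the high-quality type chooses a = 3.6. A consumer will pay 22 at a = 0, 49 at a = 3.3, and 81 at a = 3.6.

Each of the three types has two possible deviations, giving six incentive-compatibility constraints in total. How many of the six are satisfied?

3

Mid-quality (own payoff 49 − 10.9×3.3 = 13.03): to a=0 gives 22 → profitable ✗; to a=3.6 gives 81 − 10.9×3.6 = 41.76 → profitable ✗.
High-quality (own payoff 81 − 3.7×3.6 = 67.68): to a=0 gives 22 → no gain ✓; to a=3.3 gives 49 − 3.7×3.3 = 36.79 → no gain ✓.
Low-quality (own payoff 22): to a=3.3 gives 49 − 13.9×3.3 = 3.13 → no gain ✓; to a=3.6 gives 81 − 13.9×3.6 = 30.96 → profitable ✗.
3 of the 6 constraints hold; not an equilibrium.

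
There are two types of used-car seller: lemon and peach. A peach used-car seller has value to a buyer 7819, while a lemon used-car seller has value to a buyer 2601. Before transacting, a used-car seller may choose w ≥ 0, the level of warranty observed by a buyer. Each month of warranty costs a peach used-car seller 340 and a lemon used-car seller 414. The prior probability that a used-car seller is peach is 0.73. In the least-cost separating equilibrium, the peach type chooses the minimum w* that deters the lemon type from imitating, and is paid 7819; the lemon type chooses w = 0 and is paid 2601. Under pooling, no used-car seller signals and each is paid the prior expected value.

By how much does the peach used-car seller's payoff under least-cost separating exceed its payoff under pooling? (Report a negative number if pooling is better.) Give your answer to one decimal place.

-2876.5

Least-cost separating signal: w* solves 2601 = 7819 − 414·w*, so w* = (7819 − 2601)/414 ≈ 12.6039.
Peach type's separating payoff: 7819 − 340 × w* = 7819 − 340 × (7819 − 2601)/414 = 7819 − 1774120/414 ≈ 3533.686.
Pooling payoff: 0.73 × 7819 + 0.27 × 2601 = 6410.14.
Difference: 3533.686 − 6410.14 = -2876.454, i.e. -2876.5 to one decimal place.
The peach type would prefer the pooling outcome.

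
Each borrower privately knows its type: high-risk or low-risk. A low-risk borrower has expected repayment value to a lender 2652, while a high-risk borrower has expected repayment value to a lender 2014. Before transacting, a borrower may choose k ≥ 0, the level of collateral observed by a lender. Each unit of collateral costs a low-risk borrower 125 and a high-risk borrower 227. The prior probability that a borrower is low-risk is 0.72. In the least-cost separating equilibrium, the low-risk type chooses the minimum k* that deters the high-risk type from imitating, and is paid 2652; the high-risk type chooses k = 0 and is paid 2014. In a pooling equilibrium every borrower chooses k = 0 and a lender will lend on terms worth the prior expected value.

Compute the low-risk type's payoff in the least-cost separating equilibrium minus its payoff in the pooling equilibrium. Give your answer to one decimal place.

Least-cost separating signal: k* solves 2014 = 2652 − 227·k*, so k* = (2652 − 2014)/227 ≈ 2.8106.
Low-risk type's separating payoff: 2652 − 125 × k* = 2652 − 125 × (2652 − 2014)/227 = 2652 − 79750/227 ≈ 2300.678.
Pooling payoff: 0.72 × 2652 + 0.28 × 2014 = 2473.36.
Difference: 2300.678 − 2473.36 = -172.682, i.e. -172.7 to one decimal place.
The low-risk type would prefer the pooling outcome.

-172.7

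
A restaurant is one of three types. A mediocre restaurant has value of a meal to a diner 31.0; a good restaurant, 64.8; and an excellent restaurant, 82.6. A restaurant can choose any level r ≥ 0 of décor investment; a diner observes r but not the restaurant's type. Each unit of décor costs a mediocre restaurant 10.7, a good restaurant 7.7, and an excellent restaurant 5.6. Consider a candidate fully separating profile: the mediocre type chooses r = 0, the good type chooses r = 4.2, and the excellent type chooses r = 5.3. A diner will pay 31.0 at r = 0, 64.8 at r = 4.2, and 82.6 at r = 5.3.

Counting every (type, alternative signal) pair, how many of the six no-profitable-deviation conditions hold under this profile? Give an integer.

5

Mediocre (own payoff 31.0): to r=4.2 gives 64.8 − 10.7×4.2 = 19.86 → no gain ✓; to r=5.3 gives 82.6 − 10.7×5.3 = 25.89 → no gain ✓.
Good (own payoff 64.8 − 7.7×4.2 = 32.46): to r=0 gives 31.0 → no gain ✓; to r=5.3 gives 82.6 − 7.7×5.3 = 41.79 → profitable ✗.
Excellent (own payoff 82.6 − 5.6×5.3 = 52.92): to r=0 gives 31.0 → no gain ✓; to r=4.2 gives 64.8 − 5.6×4.2 = 41.28 → no gain ✓.
5 of the 6 constraints hold; not an equilibrium.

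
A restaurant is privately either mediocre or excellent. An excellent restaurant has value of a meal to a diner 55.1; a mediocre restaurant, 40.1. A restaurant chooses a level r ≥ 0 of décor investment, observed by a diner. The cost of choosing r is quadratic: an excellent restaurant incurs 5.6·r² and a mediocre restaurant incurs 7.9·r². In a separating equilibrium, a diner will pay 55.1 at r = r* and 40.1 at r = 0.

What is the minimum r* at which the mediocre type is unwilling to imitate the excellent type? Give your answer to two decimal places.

The mediocre type at r = 0 receives 40.1; imitating at r* yields 55.1 − 7.9·r*².
Indifference: 40.1 = 55.1 − 7.9·r*², so r*² = (55.1 − 40.1) / 7.9 ≈ 1.8987.
r* = √1.8987 ≈ 1.38.

1.38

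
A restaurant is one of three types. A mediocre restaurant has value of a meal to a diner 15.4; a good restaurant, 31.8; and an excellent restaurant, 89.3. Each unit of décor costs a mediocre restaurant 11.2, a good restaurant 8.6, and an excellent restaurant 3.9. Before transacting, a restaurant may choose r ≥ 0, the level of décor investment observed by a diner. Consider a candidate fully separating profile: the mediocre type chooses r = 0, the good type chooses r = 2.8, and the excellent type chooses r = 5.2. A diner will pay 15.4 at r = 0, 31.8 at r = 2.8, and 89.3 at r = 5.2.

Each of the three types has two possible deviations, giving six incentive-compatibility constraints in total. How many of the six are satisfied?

Excellent (own payoff 89.3 − 3.9×5.2 = 69.02): to r=0 gives 15.4 → no gain ✓; to r=2.8 gives 31.8 − 3.9×2.8 = 20.88 → no gain ✓.
Mediocre (own payoff 15.4): to r=2.8 gives 31.8 − 11.2×2.8 = 0.44 → no gain ✓; to r=5.2 gives 89.3 − 11.2×5.2 = 31.06 → profitable ✗.
Good (own payoff 31.8 − 8.6×2.8 = 7.72): to r=0 gives 15.4 → profitable ✗; to r=5.2 gives 89.3 − 8.6×5.2 = 44.58 → profitable ✗.
3 of the 6 constraints hold; not an equilibrium.

3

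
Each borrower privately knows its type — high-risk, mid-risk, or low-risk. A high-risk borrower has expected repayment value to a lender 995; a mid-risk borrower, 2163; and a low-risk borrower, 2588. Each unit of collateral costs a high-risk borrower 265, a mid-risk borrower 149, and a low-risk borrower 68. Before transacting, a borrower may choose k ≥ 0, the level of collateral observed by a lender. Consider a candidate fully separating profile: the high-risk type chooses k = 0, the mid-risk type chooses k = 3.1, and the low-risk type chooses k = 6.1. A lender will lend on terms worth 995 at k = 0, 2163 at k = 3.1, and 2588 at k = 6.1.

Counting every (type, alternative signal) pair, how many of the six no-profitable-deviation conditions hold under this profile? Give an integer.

Mid-risk (own payoff 2163 − 149×3.1 = 1701.1): to k=0 gives 995 → no gain ✓; to k=6.1 gives 2588 − 149×6.1 = 1679.1 → no gain ✓.
Low-risk (own payoff 2588 − 68×6.1 = 2173.2): to k=0 gives 995 → no gain ✓; to k=3.1 gives 2163 − 68×3.1 = 1952.2 → no gain ✓.
High-risk (own payoff 995): to k=3.1 gives 2163 − 265×3.1 = 1341.5 → profitable ✗; to k=6.1 gives 2588 − 265×6.1 = 971.5 → no gain ✓.
5 of the 6 constraints hold; not an equilibrium.

5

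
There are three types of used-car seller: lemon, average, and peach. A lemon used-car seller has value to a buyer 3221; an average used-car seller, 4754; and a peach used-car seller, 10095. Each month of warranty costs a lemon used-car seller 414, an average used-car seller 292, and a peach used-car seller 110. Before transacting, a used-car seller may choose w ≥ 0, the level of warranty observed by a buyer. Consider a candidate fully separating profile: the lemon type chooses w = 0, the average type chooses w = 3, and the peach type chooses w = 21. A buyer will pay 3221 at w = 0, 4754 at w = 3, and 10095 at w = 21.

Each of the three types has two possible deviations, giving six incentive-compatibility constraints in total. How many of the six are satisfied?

Peach (own payoff 10095 − 110×21 = 7785): to w=0 gives 3221 → no gain ✓; to w=3 gives 4754 − 110×3 = 4424 → no gain ✓.
Lemon (own payoff 3221): to w=3 gives 4754 − 414×3 = 3512 → profitable ✗; to w=21 gives 10095 − 414×21 = 1401 → no gain ✓.
Average (own payoff 4754 − 292×3 = 3878): to w=0 gives 3221 → no gain ✓; to w=21 gives 10095 − 292×21 = 3963 → profitable ✗.
4 of the 6 constraints hold; not an equilibrium.

4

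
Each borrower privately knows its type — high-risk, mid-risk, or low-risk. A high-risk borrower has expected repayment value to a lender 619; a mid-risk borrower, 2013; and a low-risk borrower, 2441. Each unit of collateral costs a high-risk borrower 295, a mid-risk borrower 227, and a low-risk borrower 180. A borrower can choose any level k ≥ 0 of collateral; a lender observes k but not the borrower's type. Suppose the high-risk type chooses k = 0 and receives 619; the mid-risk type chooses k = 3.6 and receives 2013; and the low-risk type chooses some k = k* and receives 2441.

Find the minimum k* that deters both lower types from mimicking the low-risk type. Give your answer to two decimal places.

Mid-risk type (on-path payoff 2013 − 227×3.6 = 1195.8) won't mimic when 1195.8 ≥ 2441 − 227·k*, i.e. k* ≥ 5.49.
High-risk type (on-path payoff 619) won't mimic when 619 ≥ 2441 − 295·k*, i.e. k* ≥ 6.18.
Both must hold, so k* = max(6.18, 5.49) = 6.18. The high-risk type's constraint binds.

6.18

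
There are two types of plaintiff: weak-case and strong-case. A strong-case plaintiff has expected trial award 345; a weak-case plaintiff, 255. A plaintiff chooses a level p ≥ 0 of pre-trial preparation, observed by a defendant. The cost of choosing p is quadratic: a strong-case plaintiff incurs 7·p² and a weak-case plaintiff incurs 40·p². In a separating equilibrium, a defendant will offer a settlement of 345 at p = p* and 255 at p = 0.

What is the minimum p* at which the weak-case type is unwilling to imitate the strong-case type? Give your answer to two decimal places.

The weak-case type at p = 0 receives 255; imitating at p* yields 345 − 40·p*².
Indifference: 255 = 345 − 40·p*², so p*² = (345 − 255) / 40 = 2.25.
p* = √2.25 ≈ 1.50.

1.50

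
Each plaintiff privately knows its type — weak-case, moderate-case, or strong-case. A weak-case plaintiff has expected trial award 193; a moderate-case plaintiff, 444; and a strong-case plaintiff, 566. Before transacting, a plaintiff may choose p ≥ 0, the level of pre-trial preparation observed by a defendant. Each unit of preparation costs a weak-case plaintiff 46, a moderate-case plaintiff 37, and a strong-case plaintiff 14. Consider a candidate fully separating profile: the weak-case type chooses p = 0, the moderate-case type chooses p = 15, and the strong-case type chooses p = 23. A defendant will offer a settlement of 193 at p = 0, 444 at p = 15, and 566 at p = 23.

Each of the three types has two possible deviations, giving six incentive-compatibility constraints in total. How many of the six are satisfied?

5

Strong-case (own payoff 566 − 14×23 = 244): to p=0 gives 193 → no gain ✓; to p=15 gives 444 − 14×15 = 234 → no gain ✓.
Weak-case (own payoff 193): to p=15 gives 444 − 46×15 = -246 → no gain ✓; to p=23 gives 566 − 46×23 = -492 → no gain ✓.
Moderate-case (own payoff 444 − 37×15 = -111): to p=0 gives 193 → profitable ✗; to p=23 gives 566 − 37×23 = -285 → no gain ✓.
5 of the 6 constraints hold; not an equilibrium.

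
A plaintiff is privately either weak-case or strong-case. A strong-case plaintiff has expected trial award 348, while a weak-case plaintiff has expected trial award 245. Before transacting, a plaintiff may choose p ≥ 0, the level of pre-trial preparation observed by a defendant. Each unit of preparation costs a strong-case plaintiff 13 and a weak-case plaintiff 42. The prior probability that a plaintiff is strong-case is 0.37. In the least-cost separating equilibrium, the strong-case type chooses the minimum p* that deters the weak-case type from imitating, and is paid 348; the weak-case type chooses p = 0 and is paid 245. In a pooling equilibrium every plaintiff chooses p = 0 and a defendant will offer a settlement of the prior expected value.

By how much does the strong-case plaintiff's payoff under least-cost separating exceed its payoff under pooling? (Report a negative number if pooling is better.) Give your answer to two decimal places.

33.01

Least-cost separating signal: p* solves 245 = 348 − 42·p*, so p* = (348 − 245)/42 ≈ 2.4524.
Strong-case type's separating payoff: 348 − 13 × p* = 348 − 13 × (348 − 245)/42 = 348 − 1339/42 ≈ 316.1190.
Pooling payoff: 0.37 × 348 + 0.63 × 245 = 283.11.
Difference: 316.1190 − 283.11 = 33.009, i.e. 33.01 to two decimal places.
The strong-case type prefers to separate.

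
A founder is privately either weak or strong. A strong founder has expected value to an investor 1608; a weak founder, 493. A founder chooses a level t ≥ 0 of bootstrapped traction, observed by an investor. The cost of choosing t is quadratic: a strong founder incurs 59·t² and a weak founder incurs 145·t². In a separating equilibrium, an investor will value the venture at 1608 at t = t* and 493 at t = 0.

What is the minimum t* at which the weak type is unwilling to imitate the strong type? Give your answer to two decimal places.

The weak type at t = 0 receives 493; imitating at t* yields 1608 − 145·t*².
Indifference: 493 = 1608 − 145·t*², so t*² = (1608 − 493) / 145 ≈ 7.6897.
t* = √7.6897 ≈ 2.77.

2.77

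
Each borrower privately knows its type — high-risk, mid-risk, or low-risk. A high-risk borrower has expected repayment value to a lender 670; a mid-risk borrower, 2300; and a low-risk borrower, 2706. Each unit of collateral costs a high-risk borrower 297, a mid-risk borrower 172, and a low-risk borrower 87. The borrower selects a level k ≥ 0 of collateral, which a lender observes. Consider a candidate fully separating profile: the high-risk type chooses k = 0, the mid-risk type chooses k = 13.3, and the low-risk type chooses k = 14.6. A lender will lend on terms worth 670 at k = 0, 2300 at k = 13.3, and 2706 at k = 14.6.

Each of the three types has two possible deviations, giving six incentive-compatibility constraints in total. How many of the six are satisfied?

Mid-risk (own payoff 2300 − 172×13.3 = 12.4): to k=0 gives 670 → profitable ✗; to k=14.6 gives 2706 − 172×14.6 = 194.8 → profitable ✗.
Low-risk (own payoff 2706 − 87×14.6 = 1435.8): to k=0 gives 670 → no gain ✓; to k=13.3 gives 2300 − 87×13.3 = 1142.9 → no gain ✓.
High-risk (own payoff 670): to k=13.3 gives 2300 − 297×13.3 = -1650.1 → no gain ✓; to k=14.6 gives 2706 − 297×14.6 = -1630.2 → no gain ✓.
4 of the 6 constraints hold; not an equilibrium.

4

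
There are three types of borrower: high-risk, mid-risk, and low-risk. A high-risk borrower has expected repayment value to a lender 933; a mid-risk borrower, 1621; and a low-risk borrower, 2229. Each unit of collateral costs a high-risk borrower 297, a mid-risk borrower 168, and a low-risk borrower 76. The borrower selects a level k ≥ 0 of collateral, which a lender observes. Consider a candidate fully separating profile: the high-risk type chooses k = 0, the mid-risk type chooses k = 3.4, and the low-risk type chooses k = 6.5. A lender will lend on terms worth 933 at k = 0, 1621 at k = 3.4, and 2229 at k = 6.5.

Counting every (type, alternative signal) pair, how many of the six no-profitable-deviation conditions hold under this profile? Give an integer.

5

Low-risk (own payoff 2229 − 76×6.5 = 1735): to k=0 gives 933 → no gain ✓; to k=3.4 gives 1621 − 76×3.4 = 1362.6 → no gain ✓.
High-risk (own payoff 933): to k=3.4 gives 1621 − 297×3.4 = 611.2 → no gain ✓; to k=6.5 gives 2229 − 297×6.5 = 298.5 → no gain ✓.
Mid-risk (own payoff 1621 − 168×3.4 = 1049.8): to k=0 gives 933 → no gain ✓; to k=6.5 gives 2229 − 168×6.5 = 1137 → profitable ✗.
5 of the 6 constraints hold; not an equilibrium.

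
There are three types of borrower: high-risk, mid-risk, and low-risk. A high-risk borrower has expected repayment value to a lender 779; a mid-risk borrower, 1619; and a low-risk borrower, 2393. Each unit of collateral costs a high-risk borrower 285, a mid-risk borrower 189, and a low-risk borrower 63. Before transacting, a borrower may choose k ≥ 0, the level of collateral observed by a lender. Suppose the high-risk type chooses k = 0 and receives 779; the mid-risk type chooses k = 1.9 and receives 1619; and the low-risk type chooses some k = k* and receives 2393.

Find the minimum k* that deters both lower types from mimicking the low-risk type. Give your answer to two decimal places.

Mid-risk type (on-path payoff 1619 − 189×1.9 = 1259.9) won't mimic when 1259.9 ≥ 2393 − 189·k*, i.e. k* ≥ 6.00.
High-risk type (on-path payoff 779) won't mimic when 779 ≥ 2393 − 285·k*, i.e. k* ≥ 5.66.
Both must hold, so k* = max(5.66, 6.00) = 6.00. The mid-risk type's constraint binds.

6.00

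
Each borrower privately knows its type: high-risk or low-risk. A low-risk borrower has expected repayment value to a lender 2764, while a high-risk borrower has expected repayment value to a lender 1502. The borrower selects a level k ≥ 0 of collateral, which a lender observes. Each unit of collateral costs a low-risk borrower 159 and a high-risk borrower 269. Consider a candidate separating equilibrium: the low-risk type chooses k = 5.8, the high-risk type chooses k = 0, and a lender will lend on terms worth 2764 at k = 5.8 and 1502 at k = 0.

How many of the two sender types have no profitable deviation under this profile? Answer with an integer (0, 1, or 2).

2

High-risk type: stay at 0 → 1502; mimic → 2764 − 269 × 5.8 = 1203.8. IC holds (1502 ≥ 1203.8).
Low-risk type: signal → 2764 − 159 × 5.8 = 1841.8; deviate to 0 → 1502. IC holds (1841.8 ≥ 1502).
2 of 2 constraints hold, so this is a separating equilibrium.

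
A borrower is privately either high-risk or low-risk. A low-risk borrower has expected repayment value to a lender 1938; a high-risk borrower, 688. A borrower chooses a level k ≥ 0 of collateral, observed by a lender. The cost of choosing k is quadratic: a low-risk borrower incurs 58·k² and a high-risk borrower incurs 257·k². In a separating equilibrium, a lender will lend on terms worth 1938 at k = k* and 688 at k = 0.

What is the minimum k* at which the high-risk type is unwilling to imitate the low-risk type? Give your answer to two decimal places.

The high-risk type at k = 0 receives 688; imitating at k* yields 1938 − 257·k*².
Indifference: 688 = 1938 − 257·k*², so k*² = (1938 − 688) / 257 ≈ 4.8638.
k* = √4.8638 ≈ 2.21.

2.21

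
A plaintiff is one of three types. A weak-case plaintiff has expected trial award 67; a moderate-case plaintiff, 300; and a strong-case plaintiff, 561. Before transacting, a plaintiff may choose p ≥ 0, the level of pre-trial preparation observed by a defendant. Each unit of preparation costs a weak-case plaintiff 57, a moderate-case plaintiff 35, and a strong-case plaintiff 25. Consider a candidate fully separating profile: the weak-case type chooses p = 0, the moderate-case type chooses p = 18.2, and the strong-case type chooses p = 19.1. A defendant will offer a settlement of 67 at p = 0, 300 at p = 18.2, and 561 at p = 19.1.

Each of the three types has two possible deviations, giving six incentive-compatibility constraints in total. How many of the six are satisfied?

Strong-case (own payoff 561 − 25×19.1 = 83.5): to p=0 gives 67 → no gain ✓; to p=18.2 gives 300 − 25×18.2 = -155 → no gain ✓.
Moderate-case (own payoff 300 − 35×18.2 = -337): to p=0 gives 67 → profitable ✗; to p=19.1 gives 561 − 35×19.1 = -107.5 → profitable ✗.
Weak-case (own payoff 67): to p=18.2 gives 300 − 57×18.2 = -737.4 → no gain ✓; to p=19.1 gives 561 − 57×19.1 = -527.7 → no gain ✓.
4 of the 6 constraints hold; not an equilibrium.

4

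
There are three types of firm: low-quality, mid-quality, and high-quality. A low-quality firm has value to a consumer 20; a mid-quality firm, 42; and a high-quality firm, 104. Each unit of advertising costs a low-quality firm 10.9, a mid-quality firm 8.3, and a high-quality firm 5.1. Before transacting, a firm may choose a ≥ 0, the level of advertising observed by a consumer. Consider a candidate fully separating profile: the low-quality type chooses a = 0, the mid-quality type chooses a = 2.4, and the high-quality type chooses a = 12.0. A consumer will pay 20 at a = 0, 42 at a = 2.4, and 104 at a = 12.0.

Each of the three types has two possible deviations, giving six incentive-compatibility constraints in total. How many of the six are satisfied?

High-quality (own payoff 104 − 5.1×12.0 = 42.8): to a=0 gives 20 → no gain ✓; to a=2.4 gives 42 − 5.1×2.4 = 29.76 → no gain ✓.
Low-quality (own payoff 20): to a=2.4 gives 42 − 10.9×2.4 = 15.84 → no gain ✓; to a=12.0 gives 104 − 10.9×12.0 = -26.8 → no gain ✓.
Mid-quality (own payoff 42 − 8.3×2.4 = 22.08): to a=0 gives 20 → no gain ✓; to a=12.0 gives 104 − 8.3×12.0 = 4.4 → no gain ✓.
6 of the 6 constraints hold; this profile is a separating equilibrium.

6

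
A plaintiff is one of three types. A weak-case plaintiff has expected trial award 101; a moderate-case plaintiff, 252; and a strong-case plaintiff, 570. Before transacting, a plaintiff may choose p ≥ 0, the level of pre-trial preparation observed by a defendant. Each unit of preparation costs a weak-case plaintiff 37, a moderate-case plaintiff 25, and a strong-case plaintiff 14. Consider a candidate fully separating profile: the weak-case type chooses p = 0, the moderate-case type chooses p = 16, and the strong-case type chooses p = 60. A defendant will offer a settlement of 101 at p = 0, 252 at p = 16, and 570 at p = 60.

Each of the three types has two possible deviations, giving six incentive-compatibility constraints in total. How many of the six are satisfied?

3

Strong-case (own payoff 570 − 14×60 = -270): to p=0 gives 101 → profitable ✗; to p=16 gives 252 − 14×16 = 28 → profitable ✗.
Weak-case (own payoff 101): to p=16 gives 252 − 37×16 = -340 → no gain ✓; to p=60 gives 570 − 37×60 = -1650 → no gain ✓.
Moderate-case (own payoff 252 − 25×16 = -148): to p=0 gives 101 → profitable ✗; to p=60 gives 570 − 25×60 = -930 → no gain ✓.
3 of the 6 constraints hold; not an equilibrium.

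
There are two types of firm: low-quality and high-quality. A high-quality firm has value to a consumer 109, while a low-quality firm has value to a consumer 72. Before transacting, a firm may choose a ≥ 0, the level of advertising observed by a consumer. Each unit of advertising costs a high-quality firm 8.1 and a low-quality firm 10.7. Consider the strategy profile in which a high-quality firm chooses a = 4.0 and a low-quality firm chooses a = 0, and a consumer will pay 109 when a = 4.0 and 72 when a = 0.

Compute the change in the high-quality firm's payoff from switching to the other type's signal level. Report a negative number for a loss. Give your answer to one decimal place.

Playing a = 4.0 the high-quality firm receives 109 − 8.1 × 4.0 = 76.6.
Deviating to a = 0 yields 72 instead.
Gain from deviating: 72 − 76.6 = -4.6.
The gain is negative, so the high-quality type's incentive-compatibility constraint is satisfied.

-4.6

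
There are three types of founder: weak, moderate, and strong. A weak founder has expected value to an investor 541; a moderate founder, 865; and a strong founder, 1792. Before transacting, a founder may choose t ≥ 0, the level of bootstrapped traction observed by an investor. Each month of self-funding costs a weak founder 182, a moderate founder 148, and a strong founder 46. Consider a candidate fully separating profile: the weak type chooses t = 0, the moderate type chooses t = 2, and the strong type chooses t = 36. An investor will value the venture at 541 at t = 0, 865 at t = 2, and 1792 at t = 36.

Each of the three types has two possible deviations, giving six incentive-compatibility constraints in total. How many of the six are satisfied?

4

Moderate (own payoff 865 − 148×2 = 569): to t=0 gives 541 → no gain ✓; to t=36 gives 1792 − 148×36 = -3536 → no gain ✓.
Weak (own payoff 541): to t=2 gives 865 − 182×2 = 501 → no gain ✓; to t=36 gives 1792 − 182×36 = -4760 → no gain ✓.
Strong (own payoff 1792 − 46×36 = 136): to t=0 gives 541 → profitable ✗; to t=2 gives 865 − 46×2 = 773 → profitable ✗.
4 of the 6 constraints hold; not an equilibrium.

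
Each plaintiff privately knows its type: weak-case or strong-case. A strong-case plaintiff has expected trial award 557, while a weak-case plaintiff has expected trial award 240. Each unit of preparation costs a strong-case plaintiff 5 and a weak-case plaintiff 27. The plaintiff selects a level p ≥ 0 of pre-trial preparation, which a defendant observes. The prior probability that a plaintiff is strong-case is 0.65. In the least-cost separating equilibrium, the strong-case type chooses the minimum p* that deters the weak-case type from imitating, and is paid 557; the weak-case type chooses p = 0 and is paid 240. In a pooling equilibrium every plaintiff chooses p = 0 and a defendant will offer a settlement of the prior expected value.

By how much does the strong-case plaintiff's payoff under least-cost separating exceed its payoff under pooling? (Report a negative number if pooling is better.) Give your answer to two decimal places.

52.25

Least-cost separating signal: p* solves 240 = 557 − 27·p*, so p* = (557 − 240)/27 ≈ 11.7407.
Strong-case type's separating payoff: 557 − 5 × p* = 557 − 5 × (557 − 240)/27 = 557 − 1585/27 ≈ 498.2963.
Pooling payoff: 0.65 × 557 + 0.35 × 240 = 446.05.
Difference: 498.2963 − 446.05 = 52.2463, i.e. 52.25 to two decimal places.
The strong-case type prefers to separate.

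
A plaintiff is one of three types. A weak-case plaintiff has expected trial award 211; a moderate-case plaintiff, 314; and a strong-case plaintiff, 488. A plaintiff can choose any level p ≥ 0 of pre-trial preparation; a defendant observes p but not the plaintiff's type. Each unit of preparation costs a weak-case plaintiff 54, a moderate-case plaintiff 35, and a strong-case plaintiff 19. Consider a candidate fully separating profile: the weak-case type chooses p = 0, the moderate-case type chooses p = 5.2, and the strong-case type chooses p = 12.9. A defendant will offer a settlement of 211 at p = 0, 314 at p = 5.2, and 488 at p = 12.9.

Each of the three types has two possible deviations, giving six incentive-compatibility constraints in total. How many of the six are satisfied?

Moderate-case (own payoff 314 − 35×5.2 = 132): to p=0 gives 211 → profitable ✗; to p=12.9 gives 488 − 35×12.9 = 36.5 → no gain ✓.
Strong-case (own payoff 488 − 19×12.9 = 242.9): to p=0 gives 211 → no gain ✓; to p=5.2 gives 314 − 19×5.2 = 215.2 → no gain ✓.
Weak-case (own payoff 211): to p=5.2 gives 314 − 54×5.2 = 33.2 → no gain ✓; to p=12.9 gives 488 − 54×12.9 = -208.6 → no gain ✓.
5 of the 6 constraints hold; not an equilibrium.

5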